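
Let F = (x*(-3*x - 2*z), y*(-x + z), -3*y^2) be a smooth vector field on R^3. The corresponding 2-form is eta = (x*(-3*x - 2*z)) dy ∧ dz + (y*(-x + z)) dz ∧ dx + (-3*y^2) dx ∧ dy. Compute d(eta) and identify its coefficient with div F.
d(eta) = (-7*x - z) dx ∧ dy ∧ dz; div F = -7*x - z

For a 2-form in R^3 of the form above, applying d gives a 3-form with coefficient ∂P/∂x + ∂Q/∂y + ∂R/∂z:
  ∂P/∂x = -6*x - 2*z
  ∂Q/∂y = -x + z
  ∂R/∂z = 0
Sum = -7*x - z, which is exactly div F.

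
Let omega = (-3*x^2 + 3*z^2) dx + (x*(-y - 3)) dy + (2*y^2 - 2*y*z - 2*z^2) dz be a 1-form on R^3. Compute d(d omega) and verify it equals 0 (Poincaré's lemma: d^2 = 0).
d(d omega) = 0

Step 1: d omega = sum_{i<j} (∂f_j/∂x_i - ∂f_i/∂x_j) dx_i ∧ dx_j:
  coeff of dx ∧ dy: -y - 3
  coeff of dx ∧ dz: -6*z
  coeff of dy ∧ dz: 4*y - 2*z
Step 2: Apply d again to each 2-form coefficient. The only possible 3-form in R^3 is dx ∧ dy ∧ dz, with coefficient
  ∂(coeff of dy∧dz)/∂x - ∂(coeff of dx∧dz)/∂y + ∂(coeff of dx∧dy)/∂z
  = ∂/∂x (4*y - 2*z) - ∂/∂y (-6*z) + ∂/∂z (-y - 3).
Each of these terms simplifies to sums of mixed partials that cancel in pairs. The result is 0 (by equality of mixed partials for smooth functions — Schwarz / Clairaut).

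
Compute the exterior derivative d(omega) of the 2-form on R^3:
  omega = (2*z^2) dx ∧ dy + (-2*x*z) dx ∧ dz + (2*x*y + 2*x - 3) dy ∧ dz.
d(omega) = (2*y + 4*z + 2) dx ∧ dy ∧ dz

For a 2-form omega = sum_{i<j} g_{ij} dx_i ∧ dx_j, the exterior derivative is
  d(omega) = sum_{i<j} d(g_{ij}) ∧ dx_i ∧ dx_j = sum_{i<j, k} (∂g_{ij}/∂x_k) dx_k ∧ dx_i ∧ dx_j.
Expand each term, using dx_k ∧ dx_i ∧ dx_j = sgn(permutation) dx_{(a)} ∧ dx_{(b)} ∧ dx_{(c)} with (a < b < c) sorted:
  d(2*z^2) includes (∂/∂z)(2*z^2) dz = (4*z) dz, which multiplied by dx ∧ dy gives (4*z) dx ∧ dy ∧ dz
  d(2*x*y + 2*x - 3) includes (∂/∂x)(2*x*y + 2*x - 3) dx = (2*y + 2) dx, which multiplied by dy ∧ dz gives (2*y + 2) dx ∧ dy ∧ dz
Collecting like 3-forms: d(omega) = (2*y + 4*z + 2) dx ∧ dy ∧ dz.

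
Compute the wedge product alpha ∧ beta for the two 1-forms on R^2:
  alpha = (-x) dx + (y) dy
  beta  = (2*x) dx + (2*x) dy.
alpha ∧ beta = (-2*x*(x + y)) dx ∧ dy

Distribute the wedge, using dx_i ∧ dx_j = -dx_j ∧ dx_i and dx_i ∧ dx_i = 0. For each pair (i, j) with i < j, the coefficient of dx_i ∧ dx_j in alpha ∧ beta is (alpha_i * beta_j - alpha_j * beta_i). Collecting: alpha ∧ beta = (-2*x*(x + y)) dx ∧ dy.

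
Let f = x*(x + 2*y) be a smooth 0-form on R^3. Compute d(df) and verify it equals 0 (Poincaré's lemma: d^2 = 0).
d(df) = 0

Step 1: df = sum_i (∂f/∂x_i) dx_i = (2*x + 2*y) dx + (2*x) dy + (0) dz.
Step 2: Apply d again. Using the 1-form formula, the coefficient of dx ∧ dy in d(df) is ∂^2 f/∂x ∂y - ∂^2 f/∂y ∂x = (2) - (2) = 0 (equality of mixed partials for smooth f).
Similarly for dx ∧ dz and dy ∧ dz — all coefficients vanish. So d(df) = 0.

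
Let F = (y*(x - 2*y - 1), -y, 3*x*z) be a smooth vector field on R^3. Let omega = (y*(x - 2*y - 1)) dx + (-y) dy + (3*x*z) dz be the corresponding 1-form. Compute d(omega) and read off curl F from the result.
d(omega) = (0) dy ∧ dz + (-3*z) dz ∧ dx + (-x + 4*y + 1) dx ∧ dy; curl F = (0, -3*z, -x + 4*y + 1)

d omega = sum_{i<j} (∂f_j/∂x_i - ∂f_i/∂x_j) dx_i ∧ dx_j. Under the identification (dy ∧ dz, dz ∧ dx, dx ∧ dy) ↔ (e_x, e_y, e_z), the coefficients are exactly the components of curl F. Compute:
  ∂R/∂y - ∂Q/∂z = (0) - (0) = 0
  ∂P/∂z - ∂R/∂x = (0) - (3*z) = -3*z
  ∂Q/∂x - ∂P/∂y = (0) - (x - 4*y - 1) = -x + 4*y + 1.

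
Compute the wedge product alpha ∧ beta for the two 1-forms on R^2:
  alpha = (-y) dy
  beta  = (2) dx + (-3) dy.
alpha ∧ beta = (2*y) dx ∧ dy

Distribute the wedge, using dx_i ∧ dx_j = -dx_j ∧ dx_i and dx_i ∧ dx_i = 0. For each pair (i, j) with i < j, the coefficient of dx_i ∧ dx_j in alpha ∧ beta is (alpha_i * beta_j - alpha_j * beta_i). Collecting: alpha ∧ beta = (2*y) dx ∧ dy.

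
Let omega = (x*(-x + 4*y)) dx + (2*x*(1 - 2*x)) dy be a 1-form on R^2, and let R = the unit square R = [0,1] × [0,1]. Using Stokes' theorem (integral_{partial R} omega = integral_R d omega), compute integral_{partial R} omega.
integral_(partial R) omega = -4

Stokes: integral_partial_R omega = integral_R d omega with d omega = (∂Q/∂x - ∂P/∂y) dx ∧ dy.
  ∂Q/∂x = 2 - 8*x
  ∂P/∂y = 4*x
  integrand = ∂Q/∂x - ∂P/∂y = 2 - 12*x.
Integrating over R: integral_0^1 integral_0^1 (2 - 12*x) dx dy = -4.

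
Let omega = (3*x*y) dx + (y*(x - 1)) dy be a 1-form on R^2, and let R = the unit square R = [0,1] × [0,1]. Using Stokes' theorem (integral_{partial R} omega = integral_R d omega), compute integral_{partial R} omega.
integral_(partial R) omega = -1

Stokes: integral_partial_R omega = integral_R d omega with d omega = (∂Q/∂x - ∂P/∂y) dx ∧ dy.
  ∂Q/∂x = y
  ∂P/∂y = 3*x
  integrand = ∂Q/∂x - ∂P/∂y = -3*x + y.
Integrating over R: integral_0^1 integral_0^1 (-3*x + y) dx dy = -1.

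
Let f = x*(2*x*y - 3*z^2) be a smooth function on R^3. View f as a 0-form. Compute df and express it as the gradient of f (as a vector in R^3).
df = (4*x*y - 3*z^2) dx + (2*x^2) dy + (-6*x*z) dz; grad f = (4*x*y - 3*z^2, 2*x^2, -6*x*z)

For a 0-form f, d f = (∂f/∂x) dx + (∂f/∂y) dy + (∂f/∂z) dz. The components of the vector representation are exactly the entries of grad f in Cartesian coordinates:
  ∂f/∂x = 4*x*y - 3*z^2
  ∂f/∂y = 2*x^2
  ∂f/∂z = -6*x*z.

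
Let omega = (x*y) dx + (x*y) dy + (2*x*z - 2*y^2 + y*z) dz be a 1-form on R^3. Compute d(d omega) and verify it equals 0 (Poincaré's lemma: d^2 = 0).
d(d omega) = 0

Step 1: d omega = sum_{i<j} (∂f_j/∂x_i - ∂f_i/∂x_j) dx_i ∧ dx_j:
  coeff of dx ∧ dy: -x + y
  coeff of dx ∧ dz: 2*z
  coeff of dy ∧ dz: -4*y + z
Step 2: Apply d again to each 2-form coefficient. The only possible 3-form in R^3 is dx ∧ dy ∧ dz, with coefficient
  ∂(coeff of dy∧dz)/∂x - ∂(coeff of dx∧dz)/∂y + ∂(coeff of dx∧dy)/∂z
  = ∂/∂x (-4*y + z) - ∂/∂y (2*z) + ∂/∂z (-x + y).
Each of these terms simplifies to sums of mixed partials that cancel in pairs. The result is 0 (by equality of mixed partials for smooth functions — Schwarz / Clairaut).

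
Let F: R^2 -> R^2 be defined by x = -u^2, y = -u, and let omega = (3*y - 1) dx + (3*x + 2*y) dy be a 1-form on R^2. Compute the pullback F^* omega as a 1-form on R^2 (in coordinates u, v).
F^* omega = (u*(9*u + 4)) du

Using F^*(f dg) = (f ∘ F) d(g ∘ F), substitute each coordinate x_i by F_i(u, v) in f_i, and replace dx_i by d F_i = (∂F_i/∂u) du + (∂F_i/∂v) dv.
  For the x component: f_1(F) = -3*u - 1; d F_1 = (-2*u) du + (0) dv
  For the y component: f_2(F) = u*(-3*u - 2); d F_2 = (-1) du + (0) dv
Combining and collecting du, dv coefficients:
  coeff of du: u*(9*u + 4)
  coeff of dv: 0
F^* omega = (u*(9*u + 4)) du.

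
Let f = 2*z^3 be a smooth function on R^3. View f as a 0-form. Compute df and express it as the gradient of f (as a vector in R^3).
df = (0) dx + (0) dy + (6*z^2) dz; grad f = (0, 0, 6*z^2)

For a 0-form f, d f = (∂f/∂x) dx + (∂f/∂y) dy + (∂f/∂z) dz. The components of the vector representation are exactly the entries of grad f in Cartesian coordinates:
  ∂f/∂x = 0
  ∂f/∂y = 0
  ∂f/∂z = 6*z^2.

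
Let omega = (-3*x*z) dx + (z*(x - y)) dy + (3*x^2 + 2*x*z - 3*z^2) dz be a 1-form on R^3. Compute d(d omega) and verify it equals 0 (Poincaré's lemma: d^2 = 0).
d(d omega) = 0

Step 1: d omega = sum_{i<j} (∂f_j/∂x_i - ∂f_i/∂x_j) dx_i ∧ dx_j:
  coeff of dx ∧ dy: z
  coeff of dx ∧ dz: 9*x + 2*z
  coeff of dy ∧ dz: -x + y
Step 2: Apply d again to each 2-form coefficient. The only possible 3-form in R^3 is dx ∧ dy ∧ dz, with coefficient
  ∂(coeff of dy∧dz)/∂x - ∂(coeff of dx∧dz)/∂y + ∂(coeff of dx∧dy)/∂z
  = ∂/∂x (-x + y) - ∂/∂y (9*x + 2*z) + ∂/∂z (z).
Each of these terms simplifies to sums of mixed partials that cancel in pairs. The result is 0 (by equality of mixed partials for smooth functions — Schwarz / Clairaut).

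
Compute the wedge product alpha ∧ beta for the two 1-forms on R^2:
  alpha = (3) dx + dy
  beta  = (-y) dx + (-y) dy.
alpha ∧ beta = (-2*y) dx ∧ dy

Distribute the wedge, using dx_i ∧ dx_j = -dx_j ∧ dx_i and dx_i ∧ dx_i = 0. For each pair (i, j) with i < j, the coefficient of dx_i ∧ dx_j in alpha ∧ beta is (alpha_i * beta_j - alpha_j * beta_i). Collecting: alpha ∧ beta = (-2*y) dx ∧ dy.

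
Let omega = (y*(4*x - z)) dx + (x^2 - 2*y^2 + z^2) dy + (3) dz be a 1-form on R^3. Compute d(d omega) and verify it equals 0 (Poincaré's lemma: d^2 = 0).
d(d omega) = 0

Step 1: d omega = sum_{i<j} (∂f_j/∂x_i - ∂f_i/∂x_j) dx_i ∧ dx_j:
  coeff of dx ∧ dy: -2*x + z
  coeff of dx ∧ dz: y
  coeff of dy ∧ dz: -2*z
Step 2: Apply d again to each 2-form coefficient. The only possible 3-form in R^3 is dx ∧ dy ∧ dz, with coefficient
  ∂(coeff of dy∧dz)/∂x - ∂(coeff of dx∧dz)/∂y + ∂(coeff of dx∧dy)/∂z
  = ∂/∂x (-2*z) - ∂/∂y (y) + ∂/∂z (-2*x + z).
Each of these terms simplifies to sums of mixed partials that cancel in pairs. The result is 0 (by equality of mixed partials for smooth functions — Schwarz / Clairaut).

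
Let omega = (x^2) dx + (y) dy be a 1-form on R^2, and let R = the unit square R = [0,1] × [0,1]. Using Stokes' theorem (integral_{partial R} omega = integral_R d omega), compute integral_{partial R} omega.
integral_(partial R) omega = 0

Stokes: integral_partial_R omega = integral_R d omega with d omega = (∂Q/∂x - ∂P/∂y) dx ∧ dy.
  ∂Q/∂x = 0
  ∂P/∂y = 0
  integrand = ∂Q/∂x - ∂P/∂y = 0.
Integrating over R: integral_0^1 integral_0^1 (0) dx dy = 0.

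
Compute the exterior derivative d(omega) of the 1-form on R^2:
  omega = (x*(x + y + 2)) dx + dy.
d(omega) = (-x) dx ∧ dy

For a 1-form omega = sum_i f_i dx_i, the exterior derivative is
  d(omega) = sum_{i < j} (∂f_j/∂x_i - ∂f_i/∂x_j) dx_i ∧ dx_j.
  coefficient of dx ∧ dy: ∂f_2/∂x - ∂f_1/∂y = ∂(1)/∂x - ∂(x*(x + y + 2))/∂y = -x
Assembling: d(omega) = (-x) dx ∧ dy.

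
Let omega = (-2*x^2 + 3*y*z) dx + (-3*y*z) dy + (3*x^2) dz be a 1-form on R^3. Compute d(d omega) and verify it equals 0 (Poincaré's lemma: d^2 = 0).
d(d omega) = 0

Step 1: d omega = sum_{i<j} (∂f_j/∂x_i - ∂f_i/∂x_j) dx_i ∧ dx_j:
  coeff of dx ∧ dy: -3*z
  coeff of dx ∧ dz: 6*x - 3*y
  coeff of dy ∧ dz: 3*y
Step 2: Apply d again to each 2-form coefficient. The only possible 3-form in R^3 is dx ∧ dy ∧ dz, with coefficient
  ∂(coeff of dy∧dz)/∂x - ∂(coeff of dx∧dz)/∂y + ∂(coeff of dx∧dy)/∂z
  = ∂/∂x (3*y) - ∂/∂y (6*x - 3*y) + ∂/∂z (-3*z).
Each of these terms simplifies to sums of mixed partials that cancel in pairs. The result is 0 (by equality of mixed partials for smooth functions — Schwarz / Clairaut).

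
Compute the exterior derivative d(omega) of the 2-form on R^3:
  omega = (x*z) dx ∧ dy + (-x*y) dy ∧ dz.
d(omega) = (x - y) dx ∧ dy ∧ dz

For a 2-form omega = sum_{i<j} g_{ij} dx_i ∧ dx_j, the exterior derivative is
  d(omega) = sum_{i<j} d(g_{ij}) ∧ dx_i ∧ dx_j = sum_{i<j, k} (∂g_{ij}/∂x_k) dx_k ∧ dx_i ∧ dx_j.
Expand each term, using dx_k ∧ dx_i ∧ dx_j = sgn(permutation) dx_{(a)} ∧ dx_{(b)} ∧ dx_{(c)} with (a < b < c) sorted:
  d(x*z) includes (∂/∂z)(x*z) dz = (x) dz, which multiplied by dx ∧ dy gives (x) dx ∧ dy ∧ dz
  d(-x*y) includes (∂/∂x)(-x*y) dx = (-y) dx, which multiplied by dy ∧ dz gives (-y) dx ∧ dy ∧ dz
Collecting like 3-forms: d(omega) = (x - y) dx ∧ dy ∧ dz.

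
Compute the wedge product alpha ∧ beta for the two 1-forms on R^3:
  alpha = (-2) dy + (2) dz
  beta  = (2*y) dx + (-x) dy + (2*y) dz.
alpha ∧ beta = (4*y) dx ∧ dy + (2*x - 4*y) dy ∧ dz + (-4*y) dx ∧ dz

Distribute the wedge, using dx_i ∧ dx_j = -dx_j ∧ dx_i and dx_i ∧ dx_i = 0. For each pair (i, j) with i < j, the coefficient of dx_i ∧ dx_j in alpha ∧ beta is (alpha_i * beta_j - alpha_j * beta_i). Collecting: alpha ∧ beta = (4*y) dx ∧ dy + (2*x - 4*y) dy ∧ dz + (-4*y) dx ∧ dz.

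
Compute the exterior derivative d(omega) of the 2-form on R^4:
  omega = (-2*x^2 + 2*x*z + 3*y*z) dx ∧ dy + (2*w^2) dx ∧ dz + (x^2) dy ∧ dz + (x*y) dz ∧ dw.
d(omega) = (4*x + 3*y) dx ∧ dy ∧ dz + (4*w + y) dx ∧ dz ∧ dw + (x) dy ∧ dz ∧ dw

For a 2-form omega = sum_{i<j} g_{ij} dx_i ∧ dx_j, the exterior derivative is
  d(omega) = sum_{i<j} d(g_{ij}) ∧ dx_i ∧ dx_j = sum_{i<j, k} (∂g_{ij}/∂x_k) dx_k ∧ dx_i ∧ dx_j.
Expand each term, using dx_k ∧ dx_i ∧ dx_j = sgn(permutation) dx_{(a)} ∧ dx_{(b)} ∧ dx_{(c)} with (a < b < c) sorted:
  d(-2*x^2 + 2*x*z + 3*y*z) includes (∂/∂z)(-2*x^2 + 2*x*z + 3*y*z) dz = (2*x + 3*y) dz, which multiplied by dx ∧ dy gives (2*x + 3*y) dx ∧ dy ∧ dz
  d(2*w^2) includes (∂/∂w)(2*w^2) dw = (4*w) dw, which multiplied by dx ∧ dz gives (4*w) dx ∧ dz ∧ dw
  d(x^2) includes (∂/∂x)(x^2) dx = (2*x) dx, which multiplied by dy ∧ dz gives (2*x) dx ∧ dy ∧ dz
  d(x*y) includes (∂/∂x)(x*y) dx = (y) dx, which multiplied by dz ∧ dw gives (y) dx ∧ dz ∧ dw
  d(x*y) includes (∂/∂y)(x*y) dy = (x) dy, which multiplied by dz ∧ dw gives (x) dy ∧ dz ∧ dw
Collecting like 3-forms: d(omega) = (4*x + 3*y) dx ∧ dy ∧ dz + (4*w + y) dx ∧ dz ∧ dw + (x) dy ∧ dz ∧ dw.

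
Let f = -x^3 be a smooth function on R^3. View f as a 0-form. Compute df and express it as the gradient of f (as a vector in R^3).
df = (-3*x^2) dx + (0) dy + (0) dz; grad f = (-3*x^2, 0, 0)

For a 0-form f, d f = (∂f/∂x) dx + (∂f/∂y) dy + (∂f/∂z) dz. The components of the vector representation are exactly the entries of grad f in Cartesian coordinates:
  ∂f/∂x = -3*x^2
  ∂f/∂y = 0
  ∂f/∂z = 0.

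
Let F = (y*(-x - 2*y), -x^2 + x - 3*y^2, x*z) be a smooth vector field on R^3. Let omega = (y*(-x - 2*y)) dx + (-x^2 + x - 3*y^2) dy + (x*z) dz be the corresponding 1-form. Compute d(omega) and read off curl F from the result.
d(omega) = (0) dy ∧ dz + (-z) dz ∧ dx + (-x + 4*y + 1) dx ∧ dy; curl F = (0, -z, -x + 4*y + 1)

d omega = sum_{i<j} (∂f_j/∂x_i - ∂f_i/∂x_j) dx_i ∧ dx_j. Under the identification (dy ∧ dz, dz ∧ dx, dx ∧ dy) ↔ (e_x, e_y, e_z), the coefficients are exactly the components of curl F. Compute:
  ∂R/∂y - ∂Q/∂z = (0) - (0) = 0
  ∂P/∂z - ∂R/∂x = (0) - (z) = -z
  ∂Q/∂x - ∂P/∂y = (1 - 2*x) - (-x - 4*y) = -x + 4*y + 1.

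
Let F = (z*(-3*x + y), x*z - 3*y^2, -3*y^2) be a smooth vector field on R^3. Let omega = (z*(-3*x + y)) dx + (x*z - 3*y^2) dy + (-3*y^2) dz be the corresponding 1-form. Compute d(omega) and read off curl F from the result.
d(omega) = (-x - 6*y) dy ∧ dz + (-3*x + y) dz ∧ dx + (0) dx ∧ dy; curl F = (-x - 6*y, -3*x + y, 0)

d omega = sum_{i<j} (∂f_j/∂x_i - ∂f_i/∂x_j) dx_i ∧ dx_j. Under the identification (dy ∧ dz, dz ∧ dx, dx ∧ dy) ↔ (e_x, e_y, e_z), the coefficients are exactly the components of curl F. Compute:
  ∂R/∂y - ∂Q/∂z = (-6*y) - (x) = -x - 6*y
  ∂P/∂z - ∂R/∂x = (-3*x + y) - (0) = -3*x + y
  ∂Q/∂x - ∂P/∂y = (z) - (z) = 0.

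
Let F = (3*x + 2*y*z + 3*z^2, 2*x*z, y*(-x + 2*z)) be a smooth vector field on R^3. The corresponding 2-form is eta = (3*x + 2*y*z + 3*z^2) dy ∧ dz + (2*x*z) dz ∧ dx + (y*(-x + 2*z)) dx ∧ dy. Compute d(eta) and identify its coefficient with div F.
d(eta) = (2*y + 3) dx ∧ dy ∧ dz; div F = 2*y + 3

For a 2-form in R^3 of the form above, applying d gives a 3-form with coefficient ∂P/∂x + ∂Q/∂y + ∂R/∂z:
  ∂P/∂x = 3
  ∂Q/∂y = 0
  ∂R/∂z = 2*y
Sum = 2*y + 3, which is exactly div F.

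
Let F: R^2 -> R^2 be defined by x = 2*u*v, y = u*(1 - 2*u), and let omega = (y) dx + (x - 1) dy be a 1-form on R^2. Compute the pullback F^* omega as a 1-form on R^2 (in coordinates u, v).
F^* omega = (-12*u^2*v + 4*u*v + 4*u - 1) du + (u^2*(2 - 4*u)) dv

Using F^*(f dg) = (f ∘ F) d(g ∘ F), substitute each coordinate x_i by F_i(u, v) in f_i, and replace dx_i by d F_i = (∂F_i/∂u) du + (∂F_i/∂v) dv.
  For the x component: f_1(F) = u*(1 - 2*u); d F_1 = (2*v) du + (2*u) dv
  For the y component: f_2(F) = 2*u*v - 1; d F_2 = (1 - 4*u) du + (0) dv
Combining and collecting du, dv coefficients:
  coeff of du: -12*u^2*v + 4*u*v + 4*u - 1
  coeff of dv: u^2*(2 - 4*u)
F^* omega = (-12*u^2*v + 4*u*v + 4*u - 1) du + (u^2*(2 - 4*u)) dv.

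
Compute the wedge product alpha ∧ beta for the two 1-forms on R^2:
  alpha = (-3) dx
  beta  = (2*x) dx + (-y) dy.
alpha ∧ beta = (3*y) dx ∧ dy

Distribute the wedge, using dx_i ∧ dx_j = -dx_j ∧ dx_i and dx_i ∧ dx_i = 0. For each pair (i, j) with i < j, the coefficient of dx_i ∧ dx_j in alpha ∧ beta is (alpha_i * beta_j - alpha_j * beta_i). Collecting: alpha ∧ beta = (3*y) dx ∧ dy.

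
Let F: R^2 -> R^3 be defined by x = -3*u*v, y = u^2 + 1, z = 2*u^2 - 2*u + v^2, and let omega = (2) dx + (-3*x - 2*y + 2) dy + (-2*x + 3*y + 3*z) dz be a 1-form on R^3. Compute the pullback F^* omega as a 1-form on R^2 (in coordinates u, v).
F^* omega = (32*u^3 + 42*u^2*v - 42*u^2 + 12*u*v^2 - 12*u*v + 24*u - 6*v^2 - 6*v - 6) du + (18*u^2*v + 12*u*v^2 - 12*u*v - 6*u + 6*v^3 + 6*v) dv

Using F^*(f dg) = (f ∘ F) d(g ∘ F), substitute each coordinate x_i by F_i(u, v) in f_i, and replace dx_i by d F_i = (∂F_i/∂u) du + (∂F_i/∂v) dv.
  For the x component: f_1(F) = 2; d F_1 = (-3*v) du + (-3*u) dv
  For the y component: f_2(F) = u*(-2*u + 9*v); d F_2 = (2*u) du + (0) dv
  For the z component: f_3(F) = 9*u^2 + 6*u*v - 6*u + 3*v^2 + 3; d F_3 = (4*u - 2) du + (2*v) dv
Combining and collecting du, dv coefficients:
  coeff of du: 32*u^3 + 42*u^2*v - 42*u^2 + 12*u*v^2 - 12*u*v + 24*u - 6*v^2 - 6*v - 6
  coeff of dv: 18*u^2*v + 12*u*v^2 - 12*u*v - 6*u + 6*v^3 + 6*v
F^* omega = (32*u^3 + 42*u^2*v - 42*u^2 + 12*u*v^2 - 12*u*v + 24*u - 6*v^2 - 6*v - 6) du + (18*u^2*v + 12*u*v^2 - 12*u*v - 6*u + 6*v^3 + 6*v) dv.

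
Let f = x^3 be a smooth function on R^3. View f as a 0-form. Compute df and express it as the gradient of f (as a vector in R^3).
df = (3*x^2) dx + (0) dy + (0) dz; grad f = (3*x^2, 0, 0)

For a 0-form f, d f = (∂f/∂x) dx + (∂f/∂y) dy + (∂f/∂z) dz. The components of the vector representation are exactly the entries of grad f in Cartesian coordinates:
  ∂f/∂x = 3*x^2
  ∂f/∂y = 0
  ∂f/∂z = 0.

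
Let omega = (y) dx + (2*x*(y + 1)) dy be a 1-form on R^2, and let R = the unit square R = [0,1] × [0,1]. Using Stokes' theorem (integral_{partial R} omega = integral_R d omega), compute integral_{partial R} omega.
integral_(partial R) omega = 2

Stokes: integral_partial_R omega = integral_R d omega with d omega = (∂Q/∂x - ∂P/∂y) dx ∧ dy.
  ∂Q/∂x = 2*y + 2
  ∂P/∂y = 1
  integrand = ∂Q/∂x - ∂P/∂y = 2*y + 1.
Integrating over R: integral_0^1 integral_0^1 (2*y + 1) dx dy = 2.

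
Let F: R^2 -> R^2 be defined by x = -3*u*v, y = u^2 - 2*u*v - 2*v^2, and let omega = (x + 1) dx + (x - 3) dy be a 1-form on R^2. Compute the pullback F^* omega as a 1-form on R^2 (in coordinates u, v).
F^* omega = (-6*u^2*v + 15*u*v^2 - 6*u + 3*v) du + (15*u^2*v + 12*u*v^2 + 3*u + 12*v) dv

Using F^*(f dg) = (f ∘ F) d(g ∘ F), substitute each coordinate x_i by F_i(u, v) in f_i, and replace dx_i by d F_i = (∂F_i/∂u) du + (∂F_i/∂v) dv.
  For the x component: f_1(F) = -3*u*v + 1; d F_1 = (-3*v) du + (-3*u) dv
  For the y component: f_2(F) = -3*u*v - 3; d F_2 = (2*u - 2*v) du + (-2*u - 4*v) dv
Combining and collecting du, dv coefficients:
  coeff of du: -6*u^2*v + 15*u*v^2 - 6*u + 3*v
  coeff of dv: 15*u^2*v + 12*u*v^2 + 3*u + 12*v
F^* omega = (-6*u^2*v + 15*u*v^2 - 6*u + 3*v) du + (15*u^2*v + 12*u*v^2 + 3*u + 12*v) dv.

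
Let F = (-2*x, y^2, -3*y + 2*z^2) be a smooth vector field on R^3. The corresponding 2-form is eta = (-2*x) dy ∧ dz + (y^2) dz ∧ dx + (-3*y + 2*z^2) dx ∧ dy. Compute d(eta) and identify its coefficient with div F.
d(eta) = (2*y + 4*z - 2) dx ∧ dy ∧ dz; div F = 2*y + 4*z - 2

For a 2-form in R^3 of the form above, applying d gives a 3-form with coefficient ∂P/∂x + ∂Q/∂y + ∂R/∂z:
  ∂P/∂x = -2
  ∂Q/∂y = 2*y
  ∂R/∂z = 4*z
Sum = 2*y + 4*z - 2, which is exactly div F.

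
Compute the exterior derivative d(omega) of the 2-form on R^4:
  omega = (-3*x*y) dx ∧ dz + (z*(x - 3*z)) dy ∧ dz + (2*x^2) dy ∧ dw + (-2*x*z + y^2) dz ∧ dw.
d(omega) = (3*x + z) dx ∧ dy ∧ dz + (4*x) dx ∧ dy ∧ dw + (-2*z) dx ∧ dz ∧ dw + (2*y) dy ∧ dz ∧ dw

For a 2-form omega = sum_{i<j} g_{ij} dx_i ∧ dx_j, the exterior derivative is
  d(omega) = sum_{i<j} d(g_{ij}) ∧ dx_i ∧ dx_j = sum_{i<j, k} (∂g_{ij}/∂x_k) dx_k ∧ dx_i ∧ dx_j.
Expand each term, using dx_k ∧ dx_i ∧ dx_j = sgn(permutation) dx_{(a)} ∧ dx_{(b)} ∧ dx_{(c)} with (a < b < c) sorted:
  d(-3*x*y) includes (∂/∂y)(-3*x*y) dy = (-3*x) dy, which multiplied by dx ∧ dz gives (3*x) dx ∧ dy ∧ dz
  d(z*(x - 3*z)) includes (∂/∂x)(z*(x - 3*z)) dx = (z) dx, which multiplied by dy ∧ dz gives (z) dx ∧ dy ∧ dz
  d(2*x^2) includes (∂/∂x)(2*x^2) dx = (4*x) dx, which multiplied by dy ∧ dw gives (4*x) dx ∧ dy ∧ dw
  d(-2*x*z + y^2) includes (∂/∂x)(-2*x*z + y^2) dx = (-2*z) dx, which multiplied by dz ∧ dw gives (-2*z) dx ∧ dz ∧ dw
  d(-2*x*z + y^2) includes (∂/∂y)(-2*x*z + y^2) dy = (2*y) dy, which multiplied by dz ∧ dw gives (2*y) dy ∧ dz ∧ dw
Collecting like 3-forms: d(omega) = (3*x + z) dx ∧ dy ∧ dz + (4*x) dx ∧ dy ∧ dw + (-2*z) dx ∧ dz ∧ dw + (2*y) dy ∧ dz ∧ dw.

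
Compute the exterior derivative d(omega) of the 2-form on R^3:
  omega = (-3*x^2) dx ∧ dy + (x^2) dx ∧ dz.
d(omega) = 0

For a 2-form omega = sum_{i<j} g_{ij} dx_i ∧ dx_j, the exterior derivative is
  d(omega) = sum_{i<j} d(g_{ij}) ∧ dx_i ∧ dx_j = sum_{i<j, k} (∂g_{ij}/∂x_k) dx_k ∧ dx_i ∧ dx_j.
Expand each term, using dx_k ∧ dx_i ∧ dx_j = sgn(permutation) dx_{(a)} ∧ dx_{(b)} ∧ dx_{(c)} with (a < b < c) sorted:

Collecting like 3-forms: d(omega) = 0.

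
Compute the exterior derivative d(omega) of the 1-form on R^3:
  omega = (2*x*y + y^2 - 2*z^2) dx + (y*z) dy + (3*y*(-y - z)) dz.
d(omega) = (-2*x - 2*y) dx ∧ dy + (4*z) dx ∧ dz + (-7*y - 3*z) dy ∧ dz

For a 1-form omega = sum_i f_i dx_i, the exterior derivative is
  d(omega) = sum_{i < j} (∂f_j/∂x_i - ∂f_i/∂x_j) dx_i ∧ dx_j.
  coefficient of dx ∧ dy: ∂f_2/∂x - ∂f_1/∂y = ∂(y*z)/∂x - ∂(2*x*y + y^2 - 2*z^2)/∂y = -2*x - 2*y
  coefficient of dx ∧ dz: ∂f_3/∂x - ∂f_1/∂z = ∂(3*y*(-y - z))/∂x - ∂(2*x*y + y^2 - 2*z^2)/∂z = 4*z
  coefficient of dy ∧ dz: ∂f_3/∂y - ∂f_2/∂z = ∂(3*y*(-y - z))/∂y - ∂(y*z)/∂z = -7*y - 3*z
Assembling: d(omega) = (-2*x - 2*y) dx ∧ dy + (4*z) dx ∧ dz + (-7*y - 3*z) dy ∧ dz.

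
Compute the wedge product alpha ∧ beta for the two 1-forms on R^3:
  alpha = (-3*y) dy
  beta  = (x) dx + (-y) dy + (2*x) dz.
alpha ∧ beta = (3*x*y) dx ∧ dy + (-6*x*y) dy ∧ dz

Distribute the wedge, using dx_i ∧ dx_j = -dx_j ∧ dx_i and dx_i ∧ dx_i = 0. For each pair (i, j) with i < j, the coefficient of dx_i ∧ dx_j in alpha ∧ beta is (alpha_i * beta_j - alpha_j * beta_i). Collecting: alpha ∧ beta = (3*x*y) dx ∧ dy + (-6*x*y) dy ∧ dz.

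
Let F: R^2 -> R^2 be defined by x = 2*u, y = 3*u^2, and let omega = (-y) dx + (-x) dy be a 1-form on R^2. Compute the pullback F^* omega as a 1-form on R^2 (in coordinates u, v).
F^* omega = (-18*u^2) du

Using F^*(f dg) = (f ∘ F) d(g ∘ F), substitute each coordinate x_i by F_i(u, v) in f_i, and replace dx_i by d F_i = (∂F_i/∂u) du + (∂F_i/∂v) dv.
  For the x component: f_1(F) = -3*u^2; d F_1 = (2) du + (0) dv
  For the y component: f_2(F) = -2*u; d F_2 = (6*u) du + (0) dv
Combining and collecting du, dv coefficients:
  coeff of du: -18*u^2
  coeff of dv: 0
F^* omega = (-18*u^2) du.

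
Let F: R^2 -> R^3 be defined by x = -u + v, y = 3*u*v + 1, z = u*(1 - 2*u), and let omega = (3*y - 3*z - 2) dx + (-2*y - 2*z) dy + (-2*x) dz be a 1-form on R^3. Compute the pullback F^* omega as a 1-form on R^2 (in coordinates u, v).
F^* omega = (12*u^2*v - 14*u^2 - 18*u*v^2 - 7*u*v + 5*u - 8*v - 1) du + (12*u^3 - 18*u^2*v + 9*u*v - 9*u + 1) dv

Using F^*(f dg) = (f ∘ F) d(g ∘ F), substitute each coordinate x_i by F_i(u, v) in f_i, and replace dx_i by d F_i = (∂F_i/∂u) du + (∂F_i/∂v) dv.
  For the x component: f_1(F) = 6*u^2 + 9*u*v - 3*u + 1; d F_1 = (-1) du + (1) dv
  For the y component: f_2(F) = 4*u^2 - 6*u*v - 2*u - 2; d F_2 = (3*v) du + (3*u) dv
  For the z component: f_3(F) = 2*u - 2*v; d F_3 = (1 - 4*u) du + (0) dv
Combining and collecting du, dv coefficients:
  coeff of du: 12*u^2*v - 14*u^2 - 18*u*v^2 - 7*u*v + 5*u - 8*v - 1
  coeff of dv: 12*u^3 - 18*u^2*v + 9*u*v - 9*u + 1
F^* omega = (12*u^2*v - 14*u^2 - 18*u*v^2 - 7*u*v + 5*u - 8*v - 1) du + (12*u^3 - 18*u^2*v + 9*u*v - 9*u + 1) dv.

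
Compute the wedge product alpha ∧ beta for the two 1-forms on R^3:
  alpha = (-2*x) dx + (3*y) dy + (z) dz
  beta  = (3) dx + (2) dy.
alpha ∧ beta = (-4*x - 9*y) dx ∧ dy + (-3*z) dx ∧ dz + (-2*z) dy ∧ dz

Distribute the wedge, using dx_i ∧ dx_j = -dx_j ∧ dx_i and dx_i ∧ dx_i = 0. For each pair (i, j) with i < j, the coefficient of dx_i ∧ dx_j in alpha ∧ beta is (alpha_i * beta_j - alpha_j * beta_i). Collecting: alpha ∧ beta = (-4*x - 9*y) dx ∧ dy + (-3*z) dx ∧ dz + (-2*z) dy ∧ dz.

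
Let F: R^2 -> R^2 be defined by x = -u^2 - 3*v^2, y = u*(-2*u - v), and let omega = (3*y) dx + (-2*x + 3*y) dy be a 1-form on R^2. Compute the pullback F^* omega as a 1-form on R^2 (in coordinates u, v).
F^* omega = (28*u^3 + 22*u^2*v - 21*u*v^2 - 6*v^3) du + (u*(4*u^2 + 39*u*v + 12*v^2)) dv

Using F^*(f dg) = (f ∘ F) d(g ∘ F), substitute each coordinate x_i by F_i(u, v) in f_i, and replace dx_i by d F_i = (∂F_i/∂u) du + (∂F_i/∂v) dv.
  For the x component: f_1(F) = 3*u*(-2*u - v); d F_1 = (-2*u) du + (-6*v) dv
  For the y component: f_2(F) = -4*u^2 - 3*u*v + 6*v^2; d F_2 = (-4*u - v) du + (-u) dv
Combining and collecting du, dv coefficients:
  coeff of du: 28*u^3 + 22*u^2*v - 21*u*v^2 - 6*v^3
  coeff of dv: u*(4*u^2 + 39*u*v + 12*v^2)
F^* omega = (28*u^3 + 22*u^2*v - 21*u*v^2 - 6*v^3) du + (u*(4*u^2 + 39*u*v + 12*v^2)) dv.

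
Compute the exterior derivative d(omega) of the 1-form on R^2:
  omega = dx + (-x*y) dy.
d(omega) = (-y) dx ∧ dy

For a 1-form omega = sum_i f_i dx_i, the exterior derivative is
  d(omega) = sum_{i < j} (∂f_j/∂x_i - ∂f_i/∂x_j) dx_i ∧ dx_j.
  coefficient of dx ∧ dy: ∂f_2/∂x - ∂f_1/∂y = ∂(-x*y)/∂x - ∂(1)/∂y = -y
Assembling: d(omega) = (-y) dx ∧ dy.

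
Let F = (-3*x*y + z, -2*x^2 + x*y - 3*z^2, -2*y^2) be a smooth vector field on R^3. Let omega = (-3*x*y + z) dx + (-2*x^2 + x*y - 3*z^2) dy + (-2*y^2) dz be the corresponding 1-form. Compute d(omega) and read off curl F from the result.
d(omega) = (-4*y + 6*z) dy ∧ dz + (1) dz ∧ dx + (-x + y) dx ∧ dy; curl F = (-4*y + 6*z, 1, -x + y)

d omega = sum_{i<j} (∂f_j/∂x_i - ∂f_i/∂x_j) dx_i ∧ dx_j. Under the identification (dy ∧ dz, dz ∧ dx, dx ∧ dy) ↔ (e_x, e_y, e_z), the coefficients are exactly the components of curl F. Compute:
  ∂R/∂y - ∂Q/∂z = (-4*y) - (-6*z) = -4*y + 6*z
  ∂P/∂z - ∂R/∂x = (1) - (0) = 1
  ∂Q/∂x - ∂P/∂y = (-4*x + y) - (-3*x) = -x + y.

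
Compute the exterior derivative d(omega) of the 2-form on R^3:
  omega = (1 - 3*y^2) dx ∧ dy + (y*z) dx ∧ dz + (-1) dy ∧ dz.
d(omega) = (-z) dx ∧ dy ∧ dz

For a 2-form omega = sum_{i<j} g_{ij} dx_i ∧ dx_j, the exterior derivative is
  d(omega) = sum_{i<j} d(g_{ij}) ∧ dx_i ∧ dx_j = sum_{i<j, k} (∂g_{ij}/∂x_k) dx_k ∧ dx_i ∧ dx_j.
Expand each term, using dx_k ∧ dx_i ∧ dx_j = sgn(permutation) dx_{(a)} ∧ dx_{(b)} ∧ dx_{(c)} with (a < b < c) sorted:
  d(y*z) includes (∂/∂y)(y*z) dy = (z) dy, which multiplied by dx ∧ dz gives (-z) dx ∧ dy ∧ dz
Collecting like 3-forms: d(omega) = (-z) dx ∧ dy ∧ dz.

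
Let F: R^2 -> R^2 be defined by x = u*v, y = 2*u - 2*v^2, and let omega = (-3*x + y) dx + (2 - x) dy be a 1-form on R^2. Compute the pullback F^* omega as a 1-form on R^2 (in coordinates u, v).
F^* omega = (-3*u*v^2 - 2*v^3 + 4) du + (-3*u^2*v + 2*u^2 + 2*u*v^2 - 8*v) dv

Using F^*(f dg) = (f ∘ F) d(g ∘ F), substitute each coordinate x_i by F_i(u, v) in f_i, and replace dx_i by d F_i = (∂F_i/∂u) du + (∂F_i/∂v) dv.
  For the x component: f_1(F) = -3*u*v + 2*u - 2*v^2; d F_1 = (v) du + (u) dv
  For the y component: f_2(F) = -u*v + 2; d F_2 = (2) du + (-4*v) dv
Combining and collecting du, dv coefficients:
  coeff of du: -3*u*v^2 - 2*v^3 + 4
  coeff of dv: -3*u^2*v + 2*u^2 + 2*u*v^2 - 8*v
F^* omega = (-3*u*v^2 - 2*v^3 + 4) du + (-3*u^2*v + 2*u^2 + 2*u*v^2 - 8*v) dv.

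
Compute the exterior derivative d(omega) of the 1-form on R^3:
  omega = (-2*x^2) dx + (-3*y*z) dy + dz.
d(omega) = (3*y) dy ∧ dz

For a 1-form omega = sum_i f_i dx_i, the exterior derivative is
  d(omega) = sum_{i < j} (∂f_j/∂x_i - ∂f_i/∂x_j) dx_i ∧ dx_j.
  coefficient of dy ∧ dz: ∂f_3/∂y - ∂f_2/∂z = ∂(1)/∂y - ∂(-3*y*z)/∂z = 3*y
Assembling: d(omega) = (3*y) dy ∧ dz.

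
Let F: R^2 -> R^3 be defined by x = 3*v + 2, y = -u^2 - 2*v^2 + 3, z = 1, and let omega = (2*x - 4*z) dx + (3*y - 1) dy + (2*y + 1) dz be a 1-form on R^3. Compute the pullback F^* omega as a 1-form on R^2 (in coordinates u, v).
F^* omega = (2*u*(3*u^2 + 6*v^2 - 8)) du + (2*v*(6*u^2 + 12*v^2 - 7)) dv

Using F^*(f dg) = (f ∘ F) d(g ∘ F), substitute each coordinate x_i by F_i(u, v) in f_i, and replace dx_i by d F_i = (∂F_i/∂u) du + (∂F_i/∂v) dv.
  For the x component: f_1(F) = 6*v; d F_1 = (0) du + (3) dv
  For the y component: f_2(F) = -3*u^2 - 6*v^2 + 8; d F_2 = (-2*u) du + (-4*v) dv
  For the z component: f_3(F) = -2*u^2 - 4*v^2 + 7; d F_3 = (0) du + (0) dv
Combining and collecting du, dv coefficients:
  coeff of du: 2*u*(3*u^2 + 6*v^2 - 8)
  coeff of dv: 2*v*(6*u^2 + 12*v^2 - 7)
F^* omega = (2*u*(3*u^2 + 6*v^2 - 8)) du + (2*v*(6*u^2 + 12*v^2 - 7)) dv.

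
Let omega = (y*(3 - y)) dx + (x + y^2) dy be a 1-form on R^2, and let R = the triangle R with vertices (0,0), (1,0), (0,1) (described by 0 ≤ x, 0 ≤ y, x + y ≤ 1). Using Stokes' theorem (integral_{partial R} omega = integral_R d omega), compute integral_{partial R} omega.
integral_(partial R) omega = -2/3

Stokes: integral_partial_R omega = integral_R d omega with d omega = (∂Q/∂x - ∂P/∂y) dx ∧ dy.
  ∂Q/∂x = 1
  ∂P/∂y = 3 - 2*y
  integrand = ∂Q/∂x - ∂P/∂y = 2*y - 2.
Integrating over R: integral_0^1 integral_0^{1-x} (2*y - 2) dy dx = -2/3.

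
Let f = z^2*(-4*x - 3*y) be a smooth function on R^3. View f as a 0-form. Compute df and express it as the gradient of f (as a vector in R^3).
df = (-4*z^2) dx + (-3*z^2) dy + (2*z*(-4*x - 3*y)) dz; grad f = (-4*z^2, -3*z^2, 2*z*(-4*x - 3*y))

For a 0-form f, d f = (∂f/∂x) dx + (∂f/∂y) dy + (∂f/∂z) dz. The components of the vector representation are exactly the entries of grad f in Cartesian coordinates:
  ∂f/∂x = -4*z^2
  ∂f/∂y = -3*z^2
  ∂f/∂z = 2*z*(-4*x - 3*y).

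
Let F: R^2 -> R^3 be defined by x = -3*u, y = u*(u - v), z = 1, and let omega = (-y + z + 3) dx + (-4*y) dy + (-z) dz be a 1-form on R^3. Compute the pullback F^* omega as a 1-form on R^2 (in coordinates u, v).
F^* omega = (-8*u^3 + 12*u^2*v + 3*u^2 - 4*u*v^2 - 3*u*v - 12) du + (4*u^2*(u - v)) dv

Using F^*(f dg) = (f ∘ F) d(g ∘ F), substitute each coordinate x_i by F_i(u, v) in f_i, and replace dx_i by d F_i = (∂F_i/∂u) du + (∂F_i/∂v) dv.
  For the x component: f_1(F) = -u^2 + u*v + 4; d F_1 = (-3) du + (0) dv
  For the y component: f_2(F) = 4*u*(-u + v); d F_2 = (2*u - v) du + (-u) dv
  For the z component: f_3(F) = -1; d F_3 = (0) du + (0) dv
Combining and collecting du, dv coefficients:
  coeff of du: -8*u^3 + 12*u^2*v + 3*u^2 - 4*u*v^2 - 3*u*v - 12
  coeff of dv: 4*u^2*(u - v)
F^* omega = (-8*u^3 + 12*u^2*v + 3*u^2 - 4*u*v^2 - 3*u*v - 12) du + (4*u^2*(u - v)) dv.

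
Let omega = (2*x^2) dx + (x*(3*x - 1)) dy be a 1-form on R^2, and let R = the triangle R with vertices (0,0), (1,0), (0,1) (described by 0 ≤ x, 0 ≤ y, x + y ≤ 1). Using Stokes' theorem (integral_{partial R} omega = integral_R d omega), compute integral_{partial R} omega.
integral_(partial R) omega = 1/2

Stokes: integral_partial_R omega = integral_R d omega with d omega = (∂Q/∂x - ∂P/∂y) dx ∧ dy.
  ∂Q/∂x = 6*x - 1
  ∂P/∂y = 0
  integrand = ∂Q/∂x - ∂P/∂y = 6*x - 1.
Integrating over R: integral_0^1 integral_0^{1-x} (6*x - 1) dy dx = 1/2.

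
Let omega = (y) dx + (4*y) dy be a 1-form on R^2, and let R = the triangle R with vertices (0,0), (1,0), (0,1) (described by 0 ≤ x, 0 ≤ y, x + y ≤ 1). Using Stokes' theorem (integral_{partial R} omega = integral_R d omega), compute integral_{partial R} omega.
integral_(partial R) omega = -1/2

Stokes: integral_partial_R omega = integral_R d omega with d omega = (∂Q/∂x - ∂P/∂y) dx ∧ dy.
  ∂Q/∂x = 0
  ∂P/∂y = 1
  integrand = ∂Q/∂x - ∂P/∂y = -1.
Integrating over R: integral_0^1 integral_0^{1-x} (-1) dy dx = -1/2.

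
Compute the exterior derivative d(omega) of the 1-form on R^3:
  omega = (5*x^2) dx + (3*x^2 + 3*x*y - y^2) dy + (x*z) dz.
d(omega) = (6*x + 3*y) dx ∧ dy + (z) dx ∧ dz

For a 1-form omega = sum_i f_i dx_i, the exterior derivative is
  d(omega) = sum_{i < j} (∂f_j/∂x_i - ∂f_i/∂x_j) dx_i ∧ dx_j.
  coefficient of dx ∧ dy: ∂f_2/∂x - ∂f_1/∂y = ∂(3*x^2 + 3*x*y - y^2)/∂x - ∂(5*x^2)/∂y = 6*x + 3*y
  coefficient of dx ∧ dz: ∂f_3/∂x - ∂f_1/∂z = ∂(x*z)/∂x - ∂(5*x^2)/∂z = z
Assembling: d(omega) = (6*x + 3*y) dx ∧ dy + (z) dx ∧ dz.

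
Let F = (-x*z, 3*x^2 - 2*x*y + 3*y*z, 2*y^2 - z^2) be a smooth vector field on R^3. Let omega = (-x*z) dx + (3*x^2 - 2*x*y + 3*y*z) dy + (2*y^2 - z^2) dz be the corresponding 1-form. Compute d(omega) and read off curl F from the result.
d(omega) = (y) dy ∧ dz + (-x) dz ∧ dx + (6*x - 2*y) dx ∧ dy; curl F = (y, -x, 6*x - 2*y)

d omega = sum_{i<j} (∂f_j/∂x_i - ∂f_i/∂x_j) dx_i ∧ dx_j. Under the identification (dy ∧ dz, dz ∧ dx, dx ∧ dy) ↔ (e_x, e_y, e_z), the coefficients are exactly the components of curl F. Compute:
  ∂R/∂y - ∂Q/∂z = (4*y) - (3*y) = y
  ∂P/∂z - ∂R/∂x = (-x) - (0) = -x
  ∂Q/∂x - ∂P/∂y = (6*x - 2*y) - (0) = 6*x - 2*y.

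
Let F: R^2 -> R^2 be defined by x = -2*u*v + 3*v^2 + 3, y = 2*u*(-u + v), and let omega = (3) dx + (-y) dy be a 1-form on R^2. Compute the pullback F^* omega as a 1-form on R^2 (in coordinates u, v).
F^* omega = (-8*u^3 + 12*u^2*v - 4*u*v^2 - 6*v) du + (4*u^3 - 4*u^2*v - 6*u + 18*v) dv

Using F^*(f dg) = (f ∘ F) d(g ∘ F), substitute each coordinate x_i by F_i(u, v) in f_i, and replace dx_i by d F_i = (∂F_i/∂u) du + (∂F_i/∂v) dv.
  For the x component: f_1(F) = 3; d F_1 = (-2*v) du + (-2*u + 6*v) dv
  For the y component: f_2(F) = 2*u*(u - v); d F_2 = (-4*u + 2*v) du + (2*u) dv
Combining and collecting du, dv coefficients:
  coeff of du: -8*u^3 + 12*u^2*v - 4*u*v^2 - 6*v
  coeff of dv: 4*u^3 - 4*u^2*v - 6*u + 18*v
F^* omega = (-8*u^3 + 12*u^2*v - 4*u*v^2 - 6*v) du + (4*u^3 - 4*u^2*v - 6*u + 18*v) dv.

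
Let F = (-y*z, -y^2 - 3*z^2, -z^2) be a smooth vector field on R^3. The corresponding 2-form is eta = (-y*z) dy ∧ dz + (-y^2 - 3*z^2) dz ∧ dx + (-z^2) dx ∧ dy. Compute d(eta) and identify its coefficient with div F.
d(eta) = (-2*y - 2*z) dx ∧ dy ∧ dz; div F = -2*y - 2*z

For a 2-form in R^3 of the form above, applying d gives a 3-form with coefficient ∂P/∂x + ∂Q/∂y + ∂R/∂z:
  ∂P/∂x = 0
  ∂Q/∂y = -2*y
  ∂R/∂z = -2*z
Sum = -2*y - 2*z, which is exactly div F.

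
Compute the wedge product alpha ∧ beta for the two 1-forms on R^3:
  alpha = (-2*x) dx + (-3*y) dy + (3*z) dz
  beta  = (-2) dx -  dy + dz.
alpha ∧ beta = (2*x - 6*y) dx ∧ dy + (-2*x + 6*z) dx ∧ dz + (-3*y + 3*z) dy ∧ dz

Distribute the wedge, using dx_i ∧ dx_j = -dx_j ∧ dx_i and dx_i ∧ dx_i = 0. For each pair (i, j) with i < j, the coefficient of dx_i ∧ dx_j in alpha ∧ beta is (alpha_i * beta_j - alpha_j * beta_i). Collecting: alpha ∧ beta = (2*x - 6*y) dx ∧ dy + (-2*x + 6*z) dx ∧ dz + (-3*y + 3*z) dy ∧ dz.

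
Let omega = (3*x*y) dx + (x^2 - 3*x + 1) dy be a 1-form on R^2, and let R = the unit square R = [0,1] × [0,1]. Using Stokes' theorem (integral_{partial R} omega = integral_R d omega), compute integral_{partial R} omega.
integral_(partial R) omega = -7/2

Stokes: integral_partial_R omega = integral_R d omega with d omega = (∂Q/∂x - ∂P/∂y) dx ∧ dy.
  ∂Q/∂x = 2*x - 3
  ∂P/∂y = 3*x
  integrand = ∂Q/∂x - ∂P/∂y = -x - 3.
Integrating over R: integral_0^1 integral_0^1 (-x - 3) dx dy = -7/2.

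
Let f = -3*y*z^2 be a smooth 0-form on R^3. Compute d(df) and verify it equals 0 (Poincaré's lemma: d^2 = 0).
d(df) = 0

Step 1: df = sum_i (∂f/∂x_i) dx_i = (0) dx + (-3*z^2) dy + (-6*y*z) dz.
Step 2: Apply d again. Using the 1-form formula, the coefficient of dx ∧ dy in d(df) is ∂^2 f/∂x ∂y - ∂^2 f/∂y ∂x = (0) - (0) = 0 (equality of mixed partials for smooth f).
Similarly for dx ∧ dz and dy ∧ dz — all coefficients vanish. So d(df) = 0.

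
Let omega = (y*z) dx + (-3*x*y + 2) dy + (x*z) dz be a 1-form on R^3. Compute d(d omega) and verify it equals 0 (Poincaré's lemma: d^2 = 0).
d(d omega) = 0

Step 1: d omega = sum_{i<j} (∂f_j/∂x_i - ∂f_i/∂x_j) dx_i ∧ dx_j:
  coeff of dx ∧ dy: -3*y - z
  coeff of dx ∧ dz: -y + z
  coeff of dy ∧ dz: 0
Step 2: Apply d again to each 2-form coefficient. The only possible 3-form in R^3 is dx ∧ dy ∧ dz, with coefficient
  ∂(coeff of dy∧dz)/∂x - ∂(coeff of dx∧dz)/∂y + ∂(coeff of dx∧dy)/∂z
  = ∂/∂x (0) - ∂/∂y (-y + z) + ∂/∂z (-3*y - z).
Each of these terms simplifies to sums of mixed partials that cancel in pairs. The result is 0 (by equality of mixed partials for smooth functions — Schwarz / Clairaut).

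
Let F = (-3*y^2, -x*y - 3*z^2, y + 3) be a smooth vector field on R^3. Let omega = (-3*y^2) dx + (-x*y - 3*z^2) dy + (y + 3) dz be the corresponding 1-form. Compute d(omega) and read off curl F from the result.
d(omega) = (6*z + 1) dy ∧ dz + (0) dz ∧ dx + (5*y) dx ∧ dy; curl F = (6*z + 1, 0, 5*y)

d omega = sum_{i<j} (∂f_j/∂x_i - ∂f_i/∂x_j) dx_i ∧ dx_j. Under the identification (dy ∧ dz, dz ∧ dx, dx ∧ dy) ↔ (e_x, e_y, e_z), the coefficients are exactly the components of curl F. Compute:
  ∂R/∂y - ∂Q/∂z = (1) - (-6*z) = 6*z + 1
  ∂P/∂z - ∂R/∂x = (0) - (0) = 0
  ∂Q/∂x - ∂P/∂y = (-y) - (-6*y) = 5*y.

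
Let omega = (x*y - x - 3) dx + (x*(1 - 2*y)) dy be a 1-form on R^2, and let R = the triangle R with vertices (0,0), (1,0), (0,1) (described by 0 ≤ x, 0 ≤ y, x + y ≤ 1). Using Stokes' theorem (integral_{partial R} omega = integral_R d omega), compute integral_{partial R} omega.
integral_(partial R) omega = 0

Stokes: integral_partial_R omega = integral_R d omega with d omega = (∂Q/∂x - ∂P/∂y) dx ∧ dy.
  ∂Q/∂x = 1 - 2*y
  ∂P/∂y = x
  integrand = ∂Q/∂x - ∂P/∂y = -x - 2*y + 1.
Integrating over R: integral_0^1 integral_0^{1-x} (-x - 2*y + 1) dy dx = 0.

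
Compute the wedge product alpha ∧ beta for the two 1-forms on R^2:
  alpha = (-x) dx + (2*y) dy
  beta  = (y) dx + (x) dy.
alpha ∧ beta = (-x^2 - 2*y^2) dx ∧ dy

Distribute the wedge, using dx_i ∧ dx_j = -dx_j ∧ dx_i and dx_i ∧ dx_i = 0. For each pair (i, j) with i < j, the coefficient of dx_i ∧ dx_j in alpha ∧ beta is (alpha_i * beta_j - alpha_j * beta_i). Collecting: alpha ∧ beta = (-x^2 - 2*y^2) dx ∧ dy.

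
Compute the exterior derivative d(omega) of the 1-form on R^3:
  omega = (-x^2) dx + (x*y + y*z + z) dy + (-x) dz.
d(omega) = (y) dx ∧ dy + (-1) dx ∧ dz + (-y - 1) dy ∧ dz

For a 1-form omega = sum_i f_i dx_i, the exterior derivative is
  d(omega) = sum_{i < j} (∂f_j/∂x_i - ∂f_i/∂x_j) dx_i ∧ dx_j.
  coefficient of dx ∧ dy: ∂f_2/∂x - ∂f_1/∂y = ∂(x*y + y*z + z)/∂x - ∂(-x^2)/∂y = y
  coefficient of dx ∧ dz: ∂f_3/∂x - ∂f_1/∂z = ∂(-x)/∂x - ∂(-x^2)/∂z = -1
  coefficient of dy ∧ dz: ∂f_3/∂y - ∂f_2/∂z = ∂(-x)/∂y - ∂(x*y + y*z + z)/∂z = -y - 1
Assembling: d(omega) = (y) dx ∧ dy + (-1) dx ∧ dz + (-y - 1) dy ∧ dz.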